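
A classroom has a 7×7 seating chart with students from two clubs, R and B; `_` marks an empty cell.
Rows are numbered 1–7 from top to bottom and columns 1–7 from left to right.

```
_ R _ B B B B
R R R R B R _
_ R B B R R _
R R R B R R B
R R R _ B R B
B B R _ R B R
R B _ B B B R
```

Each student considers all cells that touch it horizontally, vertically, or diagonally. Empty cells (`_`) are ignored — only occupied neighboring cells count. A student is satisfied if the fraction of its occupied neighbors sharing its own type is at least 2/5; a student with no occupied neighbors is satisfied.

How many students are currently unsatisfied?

Row 1: (1,2)R 3/3 ✓ · (1,4)B 2/4 ✓ · (1,5)B 3/5 ✓ · (1,6)B 3/4 ✓ · (1,7)B 1/2 ✓
Row 2: (2,1)R 3/3 ✓ · (2,2)R 4/5 ✓ · (2,3)R 4/7 ✓ · (2,4)R 2/7 ✗ · (2,5)B 4/8 ✓ · (2,6)R 2/6 ✗
Row 3: (3,2)R 6/7 ✓ · (3,3)B 2/8 ✗ · (3,4)B 3/8 ✗ · (3,5)R 5/8 ✓ · (3,6)R 4/6 ✓
Row 4: (4,1)R 4/4 ✓ · (4,2)R 6/7 ✓ · (4,3)R 4/7 ✓ · (4,4)B 3/7 ✓ · (4,5)R 4/7 ✓ · (4,6)R 4/7 ✓ · (4,7)B 1/4 ✗
Row 5: (5,1)R 3/5 ✓ · (5,2)R 6/8 ✓ · (5,3)R 4/6 ✓ · (5,5)B 2/6 ✗ · (5,6)R 4/8 ✓ · (5,7)B 2/5 ✓
Row 6: (6,1)B 2/5 ✓ · (6,2)B 2/7 ✗ · (6,3)R 2/5 ✓ · (6,5)R 1/6 ✗ · (6,6)B 4/8 ✓ · (6,7)R 2/5 ✓
Row 7: (7,1)R 0/3 ✗ · (7,2)B 2/4 ✓ · (7,4)B 1/3 ✗ · (7,5)B 3/4 ✓ · (7,6)B 2/5 ✓ · (7,7)R 1/3 ✗
Unsatisfied: (2,4), (2,6), (3,3), (3,4), (4,7), (5,5), (6,2), (6,5), (7,1), (7,4), (7,7) — 11 in total.

11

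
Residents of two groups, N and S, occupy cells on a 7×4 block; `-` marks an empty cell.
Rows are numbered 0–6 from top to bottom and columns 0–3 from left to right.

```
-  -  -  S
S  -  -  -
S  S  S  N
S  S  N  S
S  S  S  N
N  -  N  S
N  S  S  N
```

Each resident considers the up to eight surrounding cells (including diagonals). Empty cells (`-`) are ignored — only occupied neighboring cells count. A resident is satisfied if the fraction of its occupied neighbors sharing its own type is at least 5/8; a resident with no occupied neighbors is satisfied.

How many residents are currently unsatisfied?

14

Row 0: (0,3)S 0/0 satisfied
Row 1: (1,0)S 2/2 satisfied
Row 2: (2,0)S 4/4 satisfied · (2,1)S 5/6 satisfied · (2,2)S 3/5 not · (2,3)N 1/3 not
Row 3: (3,0)S 5/5 satisfied · (3,1)S 7/8 satisfied · (3,2)N 2/8 not · (3,3)S 2/5 not
Row 4: (4,0)S 3/4 satisfied · (4,1)S 4/7 not · (4,2)S 4/7 not · (4,3)N 2/5 not
Row 5: (5,0)N 1/4 not · (5,2)N 2/7 not · (5,3)S 2/5 not
Row 6: (6,0)N 1/2 not · (6,1)S 1/4 not · (6,2)S 2/4 not · (6,3)N 1/3 not
Unsatisfied: (2,2), (2,3), (3,2), (3,3), (4,1), (4,2), (4,3), (5,0), (5,2), (5,3), (6,0), (6,1), (6,2), (6,3) — 14 in total.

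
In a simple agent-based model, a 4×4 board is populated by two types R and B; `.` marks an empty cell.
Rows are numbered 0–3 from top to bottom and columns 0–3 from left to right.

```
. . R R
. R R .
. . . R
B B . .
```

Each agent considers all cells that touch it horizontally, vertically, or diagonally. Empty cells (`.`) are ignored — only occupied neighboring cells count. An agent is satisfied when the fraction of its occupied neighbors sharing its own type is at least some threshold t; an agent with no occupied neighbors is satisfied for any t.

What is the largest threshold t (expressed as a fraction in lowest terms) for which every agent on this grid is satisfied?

Row 0: (0,2)R 3/3 · (0,3)R 2/2
Row 1: (1,1)R 2/2 · (1,2)R 4/4
Row 2: (2,3)R 1/1
Row 3: (3,0)B 1/1 · (3,1)B 1/1
The smallest same-type fraction is 3/3 at (0,2), which reduces to 1/1. Any threshold above that leaves this agent unsatisfied.

1/1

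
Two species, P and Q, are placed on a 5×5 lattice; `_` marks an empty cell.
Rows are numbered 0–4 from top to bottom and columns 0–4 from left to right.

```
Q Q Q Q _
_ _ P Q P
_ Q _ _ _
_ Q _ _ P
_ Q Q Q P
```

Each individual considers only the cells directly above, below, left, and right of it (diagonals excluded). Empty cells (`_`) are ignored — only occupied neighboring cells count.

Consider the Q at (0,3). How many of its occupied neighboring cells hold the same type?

2

Occupied neighbors of (0,3): (1,3)=Q, (0,2)=Q.
Same type (Q): 2 of 2.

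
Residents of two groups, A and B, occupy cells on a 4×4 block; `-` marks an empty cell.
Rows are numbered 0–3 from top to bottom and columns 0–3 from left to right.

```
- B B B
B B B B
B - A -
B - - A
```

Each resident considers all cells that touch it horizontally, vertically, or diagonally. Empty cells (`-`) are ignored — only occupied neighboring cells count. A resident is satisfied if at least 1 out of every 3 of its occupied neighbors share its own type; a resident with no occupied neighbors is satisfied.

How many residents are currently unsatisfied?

(0,1)B 4/4 ✓
(0,2)B 5/5 ✓
(0,3)B 3/3 ✓
(1,0)B 3/3 ✓
(1,1)B 5/6 ✓
(1,2)B 5/6 ✓
(1,3)B 3/4 ✓
(2,0)B 3/3 ✓
(2,2)A 1/4 ✗
(3,0)B 1/1 ✓
(3,3)A 1/1 ✓
Unsatisfied: (2,2) — 1 in total.

1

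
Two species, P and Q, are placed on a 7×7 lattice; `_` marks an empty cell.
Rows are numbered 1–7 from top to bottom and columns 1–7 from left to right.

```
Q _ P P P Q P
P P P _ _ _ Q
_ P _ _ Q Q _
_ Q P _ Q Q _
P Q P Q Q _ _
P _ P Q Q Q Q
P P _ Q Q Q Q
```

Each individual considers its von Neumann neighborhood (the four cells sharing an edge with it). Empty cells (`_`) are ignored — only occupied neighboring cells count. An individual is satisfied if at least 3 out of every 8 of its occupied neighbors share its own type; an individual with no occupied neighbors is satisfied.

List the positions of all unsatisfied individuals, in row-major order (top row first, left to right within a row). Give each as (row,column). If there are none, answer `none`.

(1,1), (1,6), (1,7), (2,7), (4,2), (5,2)

(1,1)Q 0/1 unhappy
(1,3)P 2/2 ok
(1,4)P 2/2 ok
(1,5)P 1/2 ok
(1,6)Q 0/2 unhappy
(1,7)P 0/2 unhappy
(2,1)P 1/2 ok
(2,2)P 3/3 ok
(2,3)P 2/2 ok
(2,7)Q 0/1 unhappy
(3,2)P 1/2 ok
(3,5)Q 2/2 ok
(3,6)Q 2/2 ok
(4,2)Q 1/3 unhappy
(4,3)P 1/2 ok
(4,5)Q 3/3 ok
(4,6)Q 2/2 ok
(5,1)P 1/2 ok
(5,2)Q 1/3 unhappy
(5,3)P 2/4 ok
(5,4)Q 2/3 ok
(5,5)Q 3/3 ok
(6,1)P 2/2 ok
(6,3)P 1/2 ok
(6,4)Q 3/4 ok
(6,5)Q 4/4 ok
(6,6)Q 3/3 ok
(6,7)Q 2/2 ok
(7,1)P 2/2 ok
(7,2)P 1/1 ok
(7,4)Q 2/2 ok
(7,5)Q 3/3 ok
(7,6)Q 3/3 ok
(7,7)Q 2/2 ok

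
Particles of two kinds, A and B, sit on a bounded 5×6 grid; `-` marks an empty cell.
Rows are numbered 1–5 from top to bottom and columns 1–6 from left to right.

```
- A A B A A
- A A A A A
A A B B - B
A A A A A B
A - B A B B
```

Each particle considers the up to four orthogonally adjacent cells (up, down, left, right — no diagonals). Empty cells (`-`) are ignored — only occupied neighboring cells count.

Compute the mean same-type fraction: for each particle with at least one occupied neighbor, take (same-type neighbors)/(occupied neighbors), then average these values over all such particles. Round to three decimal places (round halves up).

0.654

Row 1: (1,2)A 2/2 · (1,3)A 2/3 · (1,4)B 0/3 · (1,5)A 2/3 · (1,6)A 2/2
Row 2: (2,2)A 3/3 · (2,3)A 3/4 · (2,4)A 2/4 · (2,5)A 3/3 · (2,6)A 2/3
Row 3: (3,1)A 2/2 · (3,2)A 3/4 · (3,3)B 1/4 · (3,4)B 1/3 · (3,6)B 1/2
Row 4: (4,1)A 3/3 · (4,2)A 3/3 · (4,3)A 2/4 · (4,4)A 3/4 · (4,5)A 1/3 · (4,6)B 2/3
Row 5: (5,1)A 1/1 · (5,3)B 0/2 · (5,4)A 1/3 · (5,5)B 1/3 · (5,6)B 2/2
Sum over 26 particles: 2/2 + 2/3 + 0/3 + 2/3 + 2/2 + 3/3 + 3/4 + 2/4 + 3/3 + 2/3 + 2/2 + 3/4 + 1/4 + 1/3 + 1/2 + 3/3 + 3/3 + 2/4 + 3/4 + 1/3 + 2/3 + 1/1 + 0/2 + 1/3 + 1/3 + 2/2 = 17; mean = 17 ÷ 26 = 17/26 = 0.653846… → 0.654.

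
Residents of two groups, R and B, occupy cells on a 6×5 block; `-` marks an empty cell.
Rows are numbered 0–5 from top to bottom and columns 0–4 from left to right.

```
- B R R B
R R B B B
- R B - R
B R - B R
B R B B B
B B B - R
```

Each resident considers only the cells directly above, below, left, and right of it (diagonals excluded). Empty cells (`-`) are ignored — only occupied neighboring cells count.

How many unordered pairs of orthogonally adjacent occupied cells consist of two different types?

Scan each occupied cell's neighbors to the right and below so each pair is counted once.
From row 0: 5 unlike of 7 pairs (running 5/7).
From row 1: 2 unlike of 7 pairs (running 7/14).
From row 2: 1 unlike of 3 pairs (running 8/17).
From row 3: 3 unlike of 6 pairs (running 11/23).
From row 4: 4 unlike of 8 pairs (running 15/31).
From row 5: 0 unlike of 2 pairs (running 15/33).
Total adjacent occupied pairs: 33; unlike-type pairs: 15.

15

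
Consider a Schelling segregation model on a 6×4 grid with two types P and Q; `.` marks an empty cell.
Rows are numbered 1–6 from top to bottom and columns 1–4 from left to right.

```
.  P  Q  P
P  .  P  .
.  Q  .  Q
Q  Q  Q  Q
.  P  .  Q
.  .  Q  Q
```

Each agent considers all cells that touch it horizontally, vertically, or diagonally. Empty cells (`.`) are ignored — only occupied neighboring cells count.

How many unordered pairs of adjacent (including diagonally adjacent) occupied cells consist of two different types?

Scan each occupied cell's neighbors to the right and below (and the two forward diagonals) so each pair is counted once.
Row 1: P(1,2)–Q(1,3)≠ P(1,2)–P(2,3)= P(1,2)–P(2,1)= Q(1,3)–P(1,4)≠ Q(1,3)–P(2,3)≠ P(1,4)–P(2,3)=  → 3/6 unlike.
Row 2: P(2,1)–Q(3,2)≠ P(2,3)–Q(3,4)≠ P(2,3)–Q(3,2)≠  → 3/3 unlike.
Row 3: Q(3,2)–Q(4,2)= Q(3,2)–Q(4,3)= Q(3,2)–Q(4,1)= Q(3,4)–Q(4,4)= Q(3,4)–Q(4,3)=  → 0/5 unlike.
Row 4: Q(4,1)–Q(4,2)= Q(4,1)–P(5,2)≠ Q(4,2)–Q(4,3)= Q(4,2)–P(5,2)≠ Q(4,3)–Q(4,4)= Q(4,3)–Q(5,4)= Q(4,3)–P(5,2)≠ Q(4,4)–Q(5,4)=  → 3/8 unlike.
Row 5: P(5,2)–Q(6,3)≠ Q(5,4)–Q(6,4)= Q(5,4)–Q(6,3)=  → 1/3 unlike.
Row 6: Q(6,3)–Q(6,4)=  → 0/1 unlike.
Total adjacent occupied pairs: 26; unlike-type pairs: 10.

10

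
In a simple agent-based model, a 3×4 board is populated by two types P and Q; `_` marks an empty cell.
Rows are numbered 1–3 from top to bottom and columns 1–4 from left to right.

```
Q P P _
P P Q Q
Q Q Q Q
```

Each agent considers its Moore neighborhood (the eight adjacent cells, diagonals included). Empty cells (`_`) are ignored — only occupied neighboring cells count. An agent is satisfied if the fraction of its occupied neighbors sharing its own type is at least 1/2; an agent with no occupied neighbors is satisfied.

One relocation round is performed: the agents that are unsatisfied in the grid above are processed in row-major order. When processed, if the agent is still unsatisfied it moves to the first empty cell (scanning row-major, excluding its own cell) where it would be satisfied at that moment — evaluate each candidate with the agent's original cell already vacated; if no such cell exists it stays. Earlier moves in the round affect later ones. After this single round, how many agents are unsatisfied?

1

Initially unsatisfied (in order): (1,1), (2,1), (2,2), (3,1).
  (1,1) → (1,4).
  (2,1): now satisfied by earlier moves; stays.
  (2,2) → (1,1).
  (3,1): now satisfied by earlier moves; stays.
Resulting grid:
P P P Q
P _ Q Q
Q Q Q Q
Unsatisfied now: (1,3).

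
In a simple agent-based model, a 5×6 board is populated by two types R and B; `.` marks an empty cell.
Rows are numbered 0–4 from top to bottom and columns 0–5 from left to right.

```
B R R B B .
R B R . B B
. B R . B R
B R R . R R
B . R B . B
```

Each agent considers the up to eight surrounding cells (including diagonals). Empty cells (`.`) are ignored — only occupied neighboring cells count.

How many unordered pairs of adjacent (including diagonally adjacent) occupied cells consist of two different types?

26

Scan each occupied cell's neighbors to the right and below (and the two forward diagonals) so each pair is counted once.
From row 0: 6 unlike of 15 pairs (running 6/15).
From row 1: 7 unlike of 12 pairs (running 13/27).
From row 2: 6 unlike of 11 pairs (running 19/38).
From row 3: 6 unlike of 11 pairs (running 25/49).
From row 4: 1 unlike of 1 pairs (running 26/50).
Total adjacent occupied pairs: 50; unlike-type pairs: 26.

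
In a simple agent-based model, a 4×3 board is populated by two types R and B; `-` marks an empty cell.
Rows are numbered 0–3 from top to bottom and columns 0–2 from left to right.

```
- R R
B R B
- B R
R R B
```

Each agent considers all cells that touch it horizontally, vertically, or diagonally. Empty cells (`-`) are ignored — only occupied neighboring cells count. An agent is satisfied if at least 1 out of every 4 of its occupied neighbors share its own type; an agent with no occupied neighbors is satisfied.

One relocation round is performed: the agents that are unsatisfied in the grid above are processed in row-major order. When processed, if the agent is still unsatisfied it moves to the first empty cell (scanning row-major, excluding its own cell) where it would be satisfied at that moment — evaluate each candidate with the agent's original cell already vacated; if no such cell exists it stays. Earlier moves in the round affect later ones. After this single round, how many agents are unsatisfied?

0

Initially unsatisfied (in order): (1,2).
  (1,2) → (0,0).
Resulting grid:
B R R
B R -
- B R
R R B
All satisfied now.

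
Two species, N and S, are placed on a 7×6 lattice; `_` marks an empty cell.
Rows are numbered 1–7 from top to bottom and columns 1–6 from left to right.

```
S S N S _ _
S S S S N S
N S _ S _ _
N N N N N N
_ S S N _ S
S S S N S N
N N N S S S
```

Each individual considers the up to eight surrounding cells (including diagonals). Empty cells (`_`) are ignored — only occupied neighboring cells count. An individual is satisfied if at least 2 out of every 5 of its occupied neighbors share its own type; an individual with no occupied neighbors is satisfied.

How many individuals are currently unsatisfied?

(1,1)S 3/3 ok
(1,2)S 4/5 ok
(1,3)N 0/5 unhappy
(1,4)S 2/4 ok
(2,1)S 4/5 ok
(2,2)S 5/7 ok
(2,3)S 6/7 ok
(2,4)S 3/5 ok
(2,5)N 0/4 unhappy
(2,6)S 0/1 unhappy
(3,1)N 2/5 ok
(3,2)S 3/7 ok
(3,4)S 2/6 unhappy
(4,1)N 2/4 ok
(4,2)N 3/6 ok
(4,3)N 3/7 ok
(4,4)N 3/5 ok
(4,5)N 3/5 ok
(4,6)N 1/2 ok
(5,2)S 4/7 ok
(5,3)S 3/8 unhappy
(5,4)N 4/7 ok
(5,6)S 1/4 unhappy
(6,1)S 2/4 ok
(6,2)S 4/7 ok
(6,3)S 4/8 ok
(6,4)N 2/7 unhappy
(6,5)S 4/7 ok
(6,6)N 0/4 unhappy
(7,1)N 1/3 unhappy
(7,2)N 2/5 ok
(7,3)N 2/5 ok
(7,4)S 3/5 ok
(7,5)S 3/5 ok
(7,6)S 2/3 ok
Unsatisfied: (1,3), (2,5), (2,6), (3,4), (5,3), (5,6), (6,4), (6,6), (7,1) — 9 in total.

9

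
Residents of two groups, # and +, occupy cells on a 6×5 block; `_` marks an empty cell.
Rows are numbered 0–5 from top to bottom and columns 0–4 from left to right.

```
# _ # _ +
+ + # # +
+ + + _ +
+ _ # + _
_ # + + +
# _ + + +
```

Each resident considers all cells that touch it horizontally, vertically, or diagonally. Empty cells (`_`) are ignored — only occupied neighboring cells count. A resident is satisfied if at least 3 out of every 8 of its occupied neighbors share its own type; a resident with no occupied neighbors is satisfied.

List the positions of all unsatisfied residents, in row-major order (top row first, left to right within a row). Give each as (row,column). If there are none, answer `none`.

(0,0), (1,3), (3,2)

Row 0: (0,0)# 0/2 not · (0,2)# 2/3 satisfied · (0,4)+ 1/2 satisfied
Row 1: (1,0)+ 3/4 satisfied · (1,1)+ 4/7 satisfied · (1,2)# 2/5 satisfied · (1,3)# 2/6 not · (1,4)+ 2/3 satisfied
Row 2: (2,0)+ 4/4 satisfied · (2,1)+ 5/7 satisfied · (2,2)+ 3/6 satisfied · (2,4)+ 2/3 satisfied
Row 3: (3,0)+ 2/3 satisfied · (3,2)# 1/6 not · (3,3)+ 5/6 satisfied
Row 4: (4,1)# 2/5 satisfied · (4,2)+ 4/6 satisfied · (4,3)+ 6/7 satisfied · (4,4)+ 4/4 satisfied
Row 5: (5,0)# 1/1 satisfied · (5,2)+ 3/4 satisfied · (5,3)+ 5/5 satisfied · (5,4)+ 3/3 satisfied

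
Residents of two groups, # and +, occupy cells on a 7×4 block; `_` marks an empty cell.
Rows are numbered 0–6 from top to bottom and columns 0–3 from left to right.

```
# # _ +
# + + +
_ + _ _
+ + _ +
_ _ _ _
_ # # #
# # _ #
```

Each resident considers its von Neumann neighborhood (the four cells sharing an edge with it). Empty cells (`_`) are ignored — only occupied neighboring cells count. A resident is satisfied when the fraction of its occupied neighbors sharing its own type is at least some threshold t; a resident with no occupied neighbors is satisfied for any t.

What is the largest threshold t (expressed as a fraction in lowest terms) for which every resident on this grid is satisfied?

Row 0: (0,0)# 2/2 · (0,1)# 1/2 · (0,3)+ 1/1
Row 1: (1,0)# 1/2 · (1,1)+ 2/4 · (1,2)+ 2/2 · (1,3)+ 2/2
Row 2: (2,1)+ 2/2
Row 3: (3,0)+ 1/1 · (3,1)+ 2/2 · (3,3)+ — no occupied neighbors
Row 5: (5,1)# 2/2 · (5,2)# 2/2 · (5,3)# 2/2
Row 6: (6,0)# 1/1 · (6,1)# 2/2 · (6,3)# 1/1
The smallest same-type fraction is 1/2 at (0,1), which reduces to 1/2. Any threshold above that leaves this resident unsatisfied.

1/2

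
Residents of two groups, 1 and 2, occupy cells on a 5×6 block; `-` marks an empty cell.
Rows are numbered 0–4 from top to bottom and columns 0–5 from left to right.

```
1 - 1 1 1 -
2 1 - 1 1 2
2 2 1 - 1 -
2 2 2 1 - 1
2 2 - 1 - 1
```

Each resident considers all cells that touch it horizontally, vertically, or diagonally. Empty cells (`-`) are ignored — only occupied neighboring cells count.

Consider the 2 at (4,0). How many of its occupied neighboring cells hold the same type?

3

Occupied neighbors of (4,0): (3,0)=2, (3,1)=2, (4,1)=2.
Same type (2): 3 of 3.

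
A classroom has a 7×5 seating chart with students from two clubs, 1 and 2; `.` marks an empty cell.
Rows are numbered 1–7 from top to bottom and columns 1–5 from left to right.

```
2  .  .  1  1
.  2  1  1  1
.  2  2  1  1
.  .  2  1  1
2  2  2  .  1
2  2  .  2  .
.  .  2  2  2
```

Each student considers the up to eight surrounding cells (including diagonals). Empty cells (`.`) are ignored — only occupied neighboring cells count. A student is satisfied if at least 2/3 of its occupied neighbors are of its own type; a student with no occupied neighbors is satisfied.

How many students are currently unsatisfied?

(1,1)2 1/1 satisfied
(1,4)1 4/4 satisfied
(1,5)1 3/3 satisfied
(2,2)2 3/4 satisfied
(2,3)1 3/6 not
(2,4)1 6/7 satisfied
(2,5)1 5/5 satisfied
(3,2)2 3/4 satisfied
(3,3)2 3/7 not
(3,4)1 6/8 satisfied
(3,5)1 5/5 satisfied
(4,3)2 4/6 satisfied
(4,4)1 4/7 not
(4,5)1 4/4 satisfied
(5,1)2 3/3 satisfied
(5,2)2 5/5 satisfied
(5,3)2 4/5 satisfied
(5,5)1 2/3 satisfied
(6,1)2 3/3 satisfied
(6,2)2 5/5 satisfied
(6,4)2 4/5 satisfied
(7,3)2 3/3 satisfied
(7,4)2 3/3 satisfied
(7,5)2 2/2 satisfied
Unsatisfied: (2,3), (3,3), (4,4) — 3 in total.

3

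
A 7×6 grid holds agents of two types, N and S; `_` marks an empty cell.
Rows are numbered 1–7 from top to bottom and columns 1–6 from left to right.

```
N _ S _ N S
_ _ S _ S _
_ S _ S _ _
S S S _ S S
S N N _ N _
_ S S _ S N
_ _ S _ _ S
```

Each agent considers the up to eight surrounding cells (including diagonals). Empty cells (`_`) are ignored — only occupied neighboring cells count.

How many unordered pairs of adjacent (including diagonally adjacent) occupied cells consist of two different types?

Scan each occupied cell's neighbors to the right and below (and the two forward diagonals) so each pair is counted once.
From row 1: 2 unlike of 4 pairs (running 2/4).
From row 2: 0 unlike of 3 pairs (running 2/7).
From row 3: 0 unlike of 5 pairs (running 2/12).
From row 4: 7 unlike of 12 pairs (running 9/24).
From row 5: 6 unlike of 9 pairs (running 15/33).
From row 6: 2 unlike of 6 pairs (running 17/39).
Total adjacent occupied pairs: 39; unlike-type pairs: 17.

17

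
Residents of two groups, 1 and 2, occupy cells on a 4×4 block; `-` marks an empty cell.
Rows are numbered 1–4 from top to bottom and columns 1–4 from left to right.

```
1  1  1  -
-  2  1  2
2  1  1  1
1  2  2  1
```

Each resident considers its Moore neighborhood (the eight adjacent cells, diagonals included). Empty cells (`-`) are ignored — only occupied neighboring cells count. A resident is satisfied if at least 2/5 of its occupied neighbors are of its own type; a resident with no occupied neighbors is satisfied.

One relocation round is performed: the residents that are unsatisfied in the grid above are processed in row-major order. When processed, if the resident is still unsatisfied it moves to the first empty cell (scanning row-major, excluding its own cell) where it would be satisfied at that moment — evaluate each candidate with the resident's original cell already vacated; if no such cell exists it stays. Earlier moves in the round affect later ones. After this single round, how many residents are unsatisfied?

3

Initially unsatisfied (in order): (2,2), (2,4), (4,1), (4,3).
  (2,2): no empty cell satisfies it; stays.
  (2,4) → (2,1).
  (4,1) → (1,4).
  (4,3) → (4,1).
Resulting grid:
1 1 1 1
2 2 1 -
2 1 1 1
2 2 - 1
Unsatisfied now: (1,1), (2,2), (3,2).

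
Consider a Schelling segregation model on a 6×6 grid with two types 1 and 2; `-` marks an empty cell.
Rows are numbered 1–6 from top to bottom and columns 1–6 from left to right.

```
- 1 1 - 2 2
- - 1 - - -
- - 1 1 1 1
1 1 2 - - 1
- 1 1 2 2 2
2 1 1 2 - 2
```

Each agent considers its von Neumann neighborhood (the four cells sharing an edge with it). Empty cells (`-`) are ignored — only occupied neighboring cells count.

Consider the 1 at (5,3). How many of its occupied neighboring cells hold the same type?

2

Occupied neighbors of (5,3): (4,3)=2, (6,3)=1, (5,2)=1, (5,4)=2.
Same type (1): 2 of 4.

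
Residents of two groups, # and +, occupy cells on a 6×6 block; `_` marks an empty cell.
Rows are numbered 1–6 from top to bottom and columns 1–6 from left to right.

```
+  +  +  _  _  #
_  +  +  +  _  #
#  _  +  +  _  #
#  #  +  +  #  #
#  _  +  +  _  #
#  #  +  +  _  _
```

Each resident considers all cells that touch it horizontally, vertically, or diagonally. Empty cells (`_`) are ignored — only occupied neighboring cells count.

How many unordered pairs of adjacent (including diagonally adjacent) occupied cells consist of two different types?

9

Scan each occupied cell's neighbors to the right and below (and the two forward diagonals) so each pair is counted once.
Row 1: +(1,1)–+(1,2)= +(1,1)–+(2,2)= +(1,2)–+(1,3)= +(1,2)–+(2,2)= +(1,2)–+(2,3)= +(1,3)–+(2,3)= +(1,3)–+(2,4)= +(1,3)–+(2,2)= #(1,6)–#(2,6)=  → 0/9 unlike.
Row 2: +(2,2)–+(2,3)= +(2,2)–+(3,3)= +(2,2)–#(3,1)≠ +(2,3)–+(2,4)= +(2,3)–+(3,3)= +(2,3)–+(3,4)= +(2,4)–+(3,4)= +(2,4)–+(3,3)= #(2,6)–#(3,6)=  → 1/9 unlike.
Row 3: #(3,1)–#(4,1)= #(3,1)–#(4,2)= +(3,3)–+(3,4)= +(3,3)–+(4,3)= +(3,3)–+(4,4)= +(3,3)–#(4,2)≠ +(3,4)–+(4,4)= +(3,4)–#(4,5)≠ +(3,4)–+(4,3)= #(3,6)–#(4,6)= #(3,6)–#(4,5)=  → 2/11 unlike.
Row 4: #(4,1)–#(4,2)= #(4,1)–#(5,1)= #(4,2)–+(4,3)≠ #(4,2)–+(5,3)≠ #(4,2)–#(5,1)= +(4,3)–+(4,4)= +(4,3)–+(5,3)= +(4,3)–+(5,4)= +(4,4)–#(4,5)≠ +(4,4)–+(5,4)= +(4,4)–+(5,3)= #(4,5)–#(4,6)= #(4,5)–#(5,6)= #(4,5)–+(5,4)≠ #(4,6)–#(5,6)=  → 4/15 unlike.
Row 5: #(5,1)–#(6,1)= #(5,1)–#(6,2)= +(5,3)–+(5,4)= +(5,3)–+(6,3)= +(5,3)–+(6,4)= +(5,3)–#(6,2)≠ +(5,4)–+(6,4)= +(5,4)–+(6,3)=  → 1/8 unlike.
Row 6: #(6,1)–#(6,2)= #(6,2)–+(6,3)≠ +(6,3)–+(6,4)=  → 1/3 unlike.
Total adjacent occupied pairs: 55; unlike-type pairs: 9.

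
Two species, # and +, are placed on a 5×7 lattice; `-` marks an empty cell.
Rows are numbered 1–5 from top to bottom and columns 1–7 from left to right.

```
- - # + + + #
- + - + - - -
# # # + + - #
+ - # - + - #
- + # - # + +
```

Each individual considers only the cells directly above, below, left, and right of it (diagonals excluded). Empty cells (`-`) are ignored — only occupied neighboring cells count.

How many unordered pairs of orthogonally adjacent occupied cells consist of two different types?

9

Scan each occupied cell's neighbors to the right and below so each pair is counted once.
From row 1: 2 unlike of 5 pairs (running 2/5).
From row 2: 1 unlike of 2 pairs (running 3/7).
From row 3: 2 unlike of 8 pairs (running 5/15).
From row 4: 2 unlike of 3 pairs (running 7/18).
From row 5: 2 unlike of 3 pairs (running 9/21).
Total adjacent occupied pairs: 21; unlike-type pairs: 9.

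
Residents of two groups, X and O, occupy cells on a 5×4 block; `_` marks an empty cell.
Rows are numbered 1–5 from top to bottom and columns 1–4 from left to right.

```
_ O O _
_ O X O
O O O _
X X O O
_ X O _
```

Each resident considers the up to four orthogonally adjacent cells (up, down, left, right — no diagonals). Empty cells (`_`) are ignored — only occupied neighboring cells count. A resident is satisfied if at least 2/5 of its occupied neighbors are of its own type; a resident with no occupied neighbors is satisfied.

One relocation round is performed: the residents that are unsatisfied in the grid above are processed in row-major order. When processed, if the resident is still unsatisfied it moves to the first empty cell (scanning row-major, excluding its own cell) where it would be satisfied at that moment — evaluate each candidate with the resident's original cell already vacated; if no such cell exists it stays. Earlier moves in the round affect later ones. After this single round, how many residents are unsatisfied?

0

Initially unsatisfied (in order): (2,3), (2,4).
  (2,3) → (5,1).
  (2,4): now satisfied by earlier moves; stays.
Resulting grid:
_ O O _
_ O _ O
O O O _
X X O O
X X O _
All satisfied now.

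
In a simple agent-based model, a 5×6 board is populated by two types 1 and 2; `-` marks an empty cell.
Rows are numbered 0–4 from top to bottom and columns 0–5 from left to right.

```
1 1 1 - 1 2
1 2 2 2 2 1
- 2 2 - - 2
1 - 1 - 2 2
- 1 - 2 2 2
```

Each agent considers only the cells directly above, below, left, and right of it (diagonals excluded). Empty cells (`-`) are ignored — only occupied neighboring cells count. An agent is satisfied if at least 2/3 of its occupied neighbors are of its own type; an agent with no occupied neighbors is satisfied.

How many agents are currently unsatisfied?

9

(0,0)1 2/2 satisfied
(0,1)1 2/3 satisfied
(0,2)1 1/2 not
(0,4)1 0/2 not
(0,5)2 0/2 not
(1,0)1 1/2 not
(1,1)2 2/4 not
(1,2)2 3/4 satisfied
(1,3)2 2/2 satisfied
(1,4)2 1/3 not
(1,5)1 0/3 not
(2,1)2 2/2 satisfied
(2,2)2 2/3 satisfied
(2,5)2 1/2 not
(3,0)1 0/0 satisfied
(3,2)1 0/1 not
(3,4)2 2/2 satisfied
(3,5)2 3/3 satisfied
(4,1)1 0/0 satisfied
(4,3)2 1/1 satisfied
(4,4)2 3/3 satisfied
(4,5)2 2/2 satisfied
Unsatisfied: (0,2), (0,4), (0,5), (1,0), (1,1), (1,4), (1,5), (2,5), (3,2) — 9 in total.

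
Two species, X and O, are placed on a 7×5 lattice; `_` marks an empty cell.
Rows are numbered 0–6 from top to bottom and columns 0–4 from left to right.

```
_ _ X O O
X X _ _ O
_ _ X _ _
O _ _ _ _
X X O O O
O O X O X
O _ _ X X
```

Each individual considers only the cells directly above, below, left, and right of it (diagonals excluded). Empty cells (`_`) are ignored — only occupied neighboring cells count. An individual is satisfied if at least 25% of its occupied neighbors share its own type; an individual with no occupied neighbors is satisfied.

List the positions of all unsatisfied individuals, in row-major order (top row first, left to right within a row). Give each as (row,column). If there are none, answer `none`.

(0,2)X 0/1 unhappy
(0,3)O 1/2 ok
(0,4)O 2/2 ok
(1,0)X 1/1 ok
(1,1)X 1/1 ok
(1,4)O 1/1 ok
(2,2)X 0/0 ok
(3,0)O 0/1 unhappy
(4,0)X 1/3 ok
(4,1)X 1/3 ok
(4,2)O 1/3 ok
(4,3)O 3/3 ok
(4,4)O 1/2 ok
(5,0)O 2/3 ok
(5,1)O 1/3 ok
(5,2)X 0/3 unhappy
(5,3)O 1/4 ok
(5,4)X 1/3 ok
(6,0)O 1/1 ok
(6,3)X 1/2 ok
(6,4)X 2/2 ok

(0,2), (3,0), (5,2)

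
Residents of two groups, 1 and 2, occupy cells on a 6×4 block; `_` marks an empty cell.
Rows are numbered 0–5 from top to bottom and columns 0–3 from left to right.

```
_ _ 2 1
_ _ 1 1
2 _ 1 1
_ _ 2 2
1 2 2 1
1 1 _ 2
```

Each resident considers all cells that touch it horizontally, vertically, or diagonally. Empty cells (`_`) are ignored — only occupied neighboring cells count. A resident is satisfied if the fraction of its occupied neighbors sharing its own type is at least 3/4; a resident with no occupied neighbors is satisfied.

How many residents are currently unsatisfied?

(0,2)2 0/3 ✗
(0,3)1 2/3 ✗
(1,2)1 4/5 ✓
(1,3)1 4/5 ✓
(2,0)2 0/0 ✓
(2,2)1 3/5 ✗
(2,3)1 3/5 ✗
(3,2)2 3/6 ✗
(3,3)2 2/5 ✗
(4,0)1 2/3 ✗
(4,1)2 2/5 ✗
(4,2)2 4/6 ✗
(4,3)1 0/4 ✗
(5,0)1 2/3 ✗
(5,1)1 2/4 ✗
(5,3)2 1/2 ✗
Unsatisfied: (0,2), (0,3), (2,2), (2,3), (3,2), (3,3), (4,0), (4,1), (4,2), (4,3), (5,0), (5,1), (5,3) — 13 in total.

13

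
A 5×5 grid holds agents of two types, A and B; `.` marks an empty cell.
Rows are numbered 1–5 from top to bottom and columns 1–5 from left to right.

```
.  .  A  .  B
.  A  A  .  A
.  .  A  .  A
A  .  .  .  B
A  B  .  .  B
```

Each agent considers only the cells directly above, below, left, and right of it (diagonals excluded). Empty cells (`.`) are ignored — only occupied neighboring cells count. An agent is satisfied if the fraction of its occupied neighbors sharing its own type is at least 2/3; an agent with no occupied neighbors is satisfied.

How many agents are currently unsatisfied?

6

(1,3)A 1/1 satisfied
(1,5)B 0/1 not
(2,2)A 1/1 satisfied
(2,3)A 3/3 satisfied
(2,5)A 1/2 not
(3,3)A 1/1 satisfied
(3,5)A 1/2 not
(4,1)A 1/1 satisfied
(4,5)B 1/2 not
(5,1)A 1/2 not
(5,2)B 0/1 not
(5,5)B 1/1 satisfied
Unsatisfied: (1,5), (2,5), (3,5), (4,5), (5,1), (5,2) — 6 in total.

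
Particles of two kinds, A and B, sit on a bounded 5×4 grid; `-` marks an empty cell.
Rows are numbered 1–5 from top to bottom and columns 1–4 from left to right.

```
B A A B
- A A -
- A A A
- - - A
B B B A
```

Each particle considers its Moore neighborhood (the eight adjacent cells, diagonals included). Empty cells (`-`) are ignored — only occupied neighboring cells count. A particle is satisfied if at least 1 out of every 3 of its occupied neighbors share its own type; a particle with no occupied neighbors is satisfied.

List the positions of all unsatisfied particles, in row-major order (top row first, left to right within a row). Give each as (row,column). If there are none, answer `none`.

(1,1)B 0/2 not
(1,2)A 3/4 satisfied
(1,3)A 3/4 satisfied
(1,4)B 0/2 not
(2,2)A 5/6 satisfied
(2,3)A 6/7 satisfied
(3,2)A 3/3 satisfied
(3,3)A 5/5 satisfied
(3,4)A 3/3 satisfied
(4,4)A 3/4 satisfied
(5,1)B 1/1 satisfied
(5,2)B 2/2 satisfied
(5,3)B 1/3 satisfied
(5,4)A 1/2 satisfied

(1,1), (1,4)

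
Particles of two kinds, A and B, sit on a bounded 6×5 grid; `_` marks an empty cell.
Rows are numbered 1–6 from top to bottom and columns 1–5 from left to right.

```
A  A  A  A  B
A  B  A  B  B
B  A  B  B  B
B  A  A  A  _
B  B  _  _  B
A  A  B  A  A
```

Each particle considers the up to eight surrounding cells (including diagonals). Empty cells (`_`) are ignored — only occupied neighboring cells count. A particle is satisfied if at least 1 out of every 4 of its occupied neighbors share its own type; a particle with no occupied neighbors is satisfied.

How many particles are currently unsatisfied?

2

Row 1: (1,1)A 2/3 ✓ · (1,2)A 4/5 ✓ · (1,3)A 3/5 ✓ · (1,4)A 2/5 ✓ · (1,5)B 2/3 ✓
Row 2: (2,1)A 3/5 ✓ · (2,2)B 2/8 ✓ · (2,3)A 4/8 ✓ · (2,4)B 5/8 ✓ · (2,5)B 4/5 ✓
Row 3: (3,1)B 2/5 ✓ · (3,2)A 4/8 ✓ · (3,3)B 3/8 ✓ · (3,4)B 4/7 ✓ · (3,5)B 3/4 ✓
Row 4: (4,1)B 3/5 ✓ · (4,2)A 2/7 ✓ · (4,3)A 3/6 ✓ · (4,4)A 1/5 ✗
Row 5: (5,1)B 2/5 ✓ · (5,2)B 3/7 ✓ · (5,5)B 0/3 ✗
Row 6: (6,1)A 1/3 ✓ · (6,2)A 1/4 ✓ · (6,3)B 1/3 ✓ · (6,4)A 1/3 ✓ · (6,5)A 1/2 ✓
Unsatisfied: (4,4), (5,5) — 2 in total.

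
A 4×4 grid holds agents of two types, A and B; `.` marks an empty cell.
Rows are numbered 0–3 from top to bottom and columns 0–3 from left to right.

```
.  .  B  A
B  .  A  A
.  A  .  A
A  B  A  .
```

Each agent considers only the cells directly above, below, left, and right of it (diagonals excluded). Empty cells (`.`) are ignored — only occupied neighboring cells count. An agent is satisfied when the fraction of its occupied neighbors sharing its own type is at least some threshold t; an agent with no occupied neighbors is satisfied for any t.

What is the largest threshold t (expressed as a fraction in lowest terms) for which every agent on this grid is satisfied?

Row 0: (0,2)B 0/2 · (0,3)A 1/2
Row 1: (1,0)B — no occupied neighbors · (1,2)A 1/2 · (1,3)A 3/3
Row 2: (2,1)A 0/1 · (2,3)A 1/1
Row 3: (3,0)A 0/1 · (3,1)B 0/3 · (3,2)A 0/1
The smallest same-type fraction is 0/2 at (0,2), which reduces to 0/1. Any threshold above that leaves this agent unsatisfied.

0/1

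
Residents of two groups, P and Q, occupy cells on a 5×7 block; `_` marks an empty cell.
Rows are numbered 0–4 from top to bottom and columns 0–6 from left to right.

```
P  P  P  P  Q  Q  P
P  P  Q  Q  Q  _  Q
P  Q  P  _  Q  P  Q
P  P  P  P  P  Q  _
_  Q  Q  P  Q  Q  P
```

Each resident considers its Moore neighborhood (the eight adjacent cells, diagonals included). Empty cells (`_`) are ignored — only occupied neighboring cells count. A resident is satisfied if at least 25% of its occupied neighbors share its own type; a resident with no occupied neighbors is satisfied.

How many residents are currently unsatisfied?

(0,0)P 3/3 satisfied
(0,1)P 4/5 satisfied
(0,2)P 3/5 satisfied
(0,3)P 1/5 not
(0,4)Q 3/4 satisfied
(0,5)Q 3/4 satisfied
(0,6)P 0/2 not
(1,0)P 4/5 satisfied
(1,1)P 6/8 satisfied
(1,2)Q 2/7 satisfied
(1,3)Q 4/7 satisfied
(1,4)Q 4/6 satisfied
(1,6)Q 2/4 satisfied
(2,0)P 4/5 satisfied
(2,1)Q 1/8 not
(2,2)P 4/7 satisfied
(2,4)Q 3/6 satisfied
(2,5)P 1/6 not
(2,6)Q 2/3 satisfied
(3,0)P 2/4 satisfied
(3,1)P 4/7 satisfied
(3,2)P 4/7 satisfied
(3,3)P 4/7 satisfied
(3,4)P 3/7 satisfied
(3,5)Q 4/7 satisfied
(4,1)Q 1/4 satisfied
(4,2)Q 1/5 not
(4,3)P 3/5 satisfied
(4,4)Q 2/5 satisfied
(4,5)Q 2/4 satisfied
(4,6)P 0/2 not
Unsatisfied: (0,3), (0,6), (2,1), (2,5), (4,2), (4,6) — 6 in total.

6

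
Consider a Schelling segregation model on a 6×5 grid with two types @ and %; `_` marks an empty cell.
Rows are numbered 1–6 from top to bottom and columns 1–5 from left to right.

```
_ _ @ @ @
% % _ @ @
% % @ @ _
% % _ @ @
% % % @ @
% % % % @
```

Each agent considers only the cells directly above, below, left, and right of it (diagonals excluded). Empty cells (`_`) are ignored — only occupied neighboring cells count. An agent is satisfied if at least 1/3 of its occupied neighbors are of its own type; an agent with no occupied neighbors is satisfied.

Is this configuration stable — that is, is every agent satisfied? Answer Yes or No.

(1,3)@ 1/1 ok
(1,4)@ 3/3 ok
(1,5)@ 2/2 ok
(2,1)% 2/2 ok
(2,2)% 2/2 ok
(2,4)@ 3/3 ok
(2,5)@ 2/2 ok
(3,1)% 3/3 ok
(3,2)% 3/4 ok
(3,3)@ 1/2 ok
(3,4)@ 3/3 ok
(4,1)% 3/3 ok
(4,2)% 3/3 ok
(4,4)@ 3/3 ok
(4,5)@ 2/2 ok
(5,1)% 3/3 ok
(5,2)% 4/4 ok
(5,3)% 2/3 ok
(5,4)@ 2/4 ok
(5,5)@ 3/3 ok
(6,1)% 2/2 ok
(6,2)% 3/3 ok
(6,3)% 3/3 ok
(6,4)% 1/3 ok
(6,5)@ 1/2 ok
All meet the threshold, so the configuration is stable.

Yes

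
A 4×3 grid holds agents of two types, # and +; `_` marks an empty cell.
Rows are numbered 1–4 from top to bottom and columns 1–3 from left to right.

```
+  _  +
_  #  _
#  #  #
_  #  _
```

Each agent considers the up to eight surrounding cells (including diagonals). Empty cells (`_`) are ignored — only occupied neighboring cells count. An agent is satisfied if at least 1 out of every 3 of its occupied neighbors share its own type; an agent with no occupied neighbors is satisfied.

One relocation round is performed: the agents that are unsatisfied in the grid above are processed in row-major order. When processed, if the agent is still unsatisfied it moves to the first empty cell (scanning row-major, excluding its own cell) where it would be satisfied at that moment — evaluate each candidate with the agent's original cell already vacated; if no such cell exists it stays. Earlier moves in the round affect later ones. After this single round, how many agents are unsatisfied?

Initially unsatisfied (in order): (1,1), (1,3).
  (1,1) → (1,2).
  (1,3): now satisfied by earlier moves; stays.
Resulting grid:
_ + +
_ # _
# # #
_ # _
All satisfied now.

0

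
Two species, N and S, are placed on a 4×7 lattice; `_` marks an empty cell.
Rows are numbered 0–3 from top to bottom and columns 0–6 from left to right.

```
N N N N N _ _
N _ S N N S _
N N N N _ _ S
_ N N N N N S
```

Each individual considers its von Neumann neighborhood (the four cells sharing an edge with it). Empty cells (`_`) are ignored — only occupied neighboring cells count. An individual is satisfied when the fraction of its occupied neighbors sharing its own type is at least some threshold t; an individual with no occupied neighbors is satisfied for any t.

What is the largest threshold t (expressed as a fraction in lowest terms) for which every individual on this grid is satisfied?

(0,0)N 2/2
(0,1)N 2/2
(0,2)N 2/3
(0,3)N 3/3
(0,4)N 2/2
(1,0)N 2/2
(1,2)S 0/3
(1,3)N 3/4
(1,4)N 2/3
(1,5)S 0/1
(2,0)N 2/2
(2,1)N 3/3
(2,2)N 3/4
(2,3)N 3/3
(2,6)S 1/1
(3,1)N 2/2
(3,2)N 3/3
(3,3)N 3/3
(3,4)N 2/2
(3,5)N 1/2
(3,6)S 1/2
The smallest same-type fraction is 0/3 at (1,2), which reduces to 0/1. Any threshold above that leaves this individual unsatisfied.

0/1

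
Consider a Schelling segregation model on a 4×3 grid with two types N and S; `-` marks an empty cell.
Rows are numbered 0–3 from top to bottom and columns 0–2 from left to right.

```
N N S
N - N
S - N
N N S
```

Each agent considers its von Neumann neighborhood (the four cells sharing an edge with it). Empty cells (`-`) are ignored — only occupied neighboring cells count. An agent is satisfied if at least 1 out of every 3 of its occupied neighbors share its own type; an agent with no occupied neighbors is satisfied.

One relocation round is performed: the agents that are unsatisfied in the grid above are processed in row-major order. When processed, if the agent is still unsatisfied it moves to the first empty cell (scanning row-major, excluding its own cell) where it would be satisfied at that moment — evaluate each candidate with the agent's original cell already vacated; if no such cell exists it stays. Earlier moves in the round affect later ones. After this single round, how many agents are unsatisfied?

1

Initially unsatisfied (in order): (0,2), (2,0), (3,2).
  (0,2) → (2,1).
  (2,0): now satisfied by earlier moves; stays.
  (3,2): no empty cell satisfies it; stays.
Resulting grid:
N N -
N - N
S S N
N N S
Unsatisfied now: (3,2).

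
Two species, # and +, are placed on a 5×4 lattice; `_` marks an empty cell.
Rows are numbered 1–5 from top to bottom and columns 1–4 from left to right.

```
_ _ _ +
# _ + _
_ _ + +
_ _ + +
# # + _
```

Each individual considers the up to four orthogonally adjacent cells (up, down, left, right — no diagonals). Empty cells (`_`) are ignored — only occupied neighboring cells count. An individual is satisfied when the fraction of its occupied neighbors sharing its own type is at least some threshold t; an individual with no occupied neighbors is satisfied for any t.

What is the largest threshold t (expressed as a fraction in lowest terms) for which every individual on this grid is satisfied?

(1,4)+ — no occupied neighbors
(2,1)# — no occupied neighbors
(2,3)+ 1/1
(3,3)+ 3/3
(3,4)+ 2/2
(4,3)+ 3/3
(4,4)+ 2/2
(5,1)# 1/1
(5,2)# 1/2
(5,3)+ 1/2
The smallest same-type fraction is 1/2 at (5,2), which reduces to 1/2. Any threshold above that leaves this individual unsatisfied.

1/2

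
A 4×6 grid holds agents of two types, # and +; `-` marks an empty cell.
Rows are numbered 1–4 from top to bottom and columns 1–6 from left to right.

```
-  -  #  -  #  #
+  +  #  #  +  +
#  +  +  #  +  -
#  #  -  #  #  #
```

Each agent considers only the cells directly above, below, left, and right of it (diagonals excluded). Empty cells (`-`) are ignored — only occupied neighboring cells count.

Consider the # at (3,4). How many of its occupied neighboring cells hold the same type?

Occupied neighbors of (3,4): (2,4)=#, (4,4)=#, (3,3)=+, (3,5)=+.
Same type (#): 2 of 4.

2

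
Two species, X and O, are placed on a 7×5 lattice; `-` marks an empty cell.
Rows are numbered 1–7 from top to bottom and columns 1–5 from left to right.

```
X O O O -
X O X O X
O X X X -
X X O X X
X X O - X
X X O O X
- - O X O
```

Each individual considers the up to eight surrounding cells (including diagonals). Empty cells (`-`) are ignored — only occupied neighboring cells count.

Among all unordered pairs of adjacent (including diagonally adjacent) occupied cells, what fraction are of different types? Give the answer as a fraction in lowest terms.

Scan each occupied cell's neighbors to the right and below (and the two forward diagonals) so each pair is counted once.
Row 1: X(1,1)–O(1,2)≠ X(1,1)–X(2,1)= X(1,1)–O(2,2)≠ O(1,2)–O(1,3)= O(1,2)–O(2,2)= O(1,2)–X(2,3)≠ O(1,2)–X(2,1)≠ O(1,3)–O(1,4)= O(1,3)–X(2,3)≠ O(1,3)–O(2,4)= O(1,3)–O(2,2)= O(1,4)–O(2,4)= O(1,4)–X(2,5)≠ O(1,4)–X(2,3)≠  → 7/14 unlike.
Row 2: X(2,1)–O(2,2)≠ X(2,1)–O(3,1)≠ X(2,1)–X(3,2)= O(2,2)–X(2,3)≠ O(2,2)–X(3,2)≠ O(2,2)–X(3,3)≠ O(2,2)–O(3,1)= X(2,3)–O(2,4)≠ X(2,3)–X(3,3)= X(2,3)–X(3,4)= X(2,3)–X(3,2)= O(2,4)–X(2,5)≠ O(2,4)–X(3,4)≠ O(2,4)–X(3,3)≠ X(2,5)–X(3,4)=  → 9/15 unlike.
Row 3: O(3,1)–X(3,2)≠ O(3,1)–X(4,1)≠ O(3,1)–X(4,2)≠ X(3,2)–X(3,3)= X(3,2)–X(4,2)= X(3,2)–O(4,3)≠ X(3,2)–X(4,1)= X(3,3)–X(3,4)= X(3,3)–O(4,3)≠ X(3,3)–X(4,4)= X(3,3)–X(4,2)= X(3,4)–X(4,4)= X(3,4)–X(4,5)= X(3,4)–O(4,3)≠  → 6/14 unlike.
Row 4: X(4,1)–X(4,2)= X(4,1)–X(5,1)= X(4,1)–X(5,2)= X(4,2)–O(4,3)≠ X(4,2)–X(5,2)= X(4,2)–O(5,3)≠ X(4,2)–X(5,1)= O(4,3)–X(4,4)≠ O(4,3)–O(5,3)= O(4,3)–X(5,2)≠ X(4,4)–X(4,5)= X(4,4)–X(5,5)= X(4,4)–O(5,3)≠ X(4,5)–X(5,5)=  → 5/14 unlike.
Row 5: X(5,1)–X(5,2)= X(5,1)–X(6,1)= X(5,1)–X(6,2)= X(5,2)–O(5,3)≠ X(5,2)–X(6,2)= X(5,2)–O(6,3)≠ X(5,2)–X(6,1)= O(5,3)–O(6,3)= O(5,3)–O(6,4)= O(5,3)–X(6,2)≠ X(5,5)–X(6,5)= X(5,5)–O(6,4)≠  → 4/12 unlike.
Row 6: X(6,1)–X(6,2)= X(6,2)–O(6,3)≠ X(6,2)–O(7,3)≠ O(6,3)–O(6,4)= O(6,3)–O(7,3)= O(6,3)–X(7,4)≠ O(6,4)–X(6,5)≠ O(6,4)–X(7,4)≠ O(6,4)–O(7,5)= O(6,4)–O(7,3)= X(6,5)–O(7,5)≠ X(6,5)–X(7,4)=  → 6/12 unlike.
Row 7: O(7,3)–X(7,4)≠ X(7,4)–O(7,5)≠  → 2/2 unlike.
Total adjacent occupied pairs: 83; unlike-type pairs: 39.
39/83 is already in lowest terms.

39/83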